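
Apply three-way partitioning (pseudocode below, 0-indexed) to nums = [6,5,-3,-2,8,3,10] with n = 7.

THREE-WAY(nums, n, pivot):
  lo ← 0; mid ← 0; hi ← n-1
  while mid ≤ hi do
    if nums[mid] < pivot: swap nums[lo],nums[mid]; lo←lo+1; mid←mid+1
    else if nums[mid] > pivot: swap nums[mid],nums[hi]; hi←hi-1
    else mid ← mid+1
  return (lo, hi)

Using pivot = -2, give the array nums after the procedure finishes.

pivot = -2; lo=0, mid=0, hi=6
nums[mid]=6>-2: swap nums[0],nums[6]; hi=5 → [10,5,-3,-2,8,3,6]
nums[mid]=10>-2: swap nums[0],nums[5]; hi=4 → [3,5,-3,-2,8,10,6]
nums[mid]=3>-2: swap nums[0],nums[4]; hi=3 → [8,5,-3,-2,3,10,6]
nums[mid]=8>-2: swap nums[0],nums[3]; hi=2 → [-2,5,-3,8,3,10,6]
nums[mid]=-2=-2: mid=1
nums[mid]=5>-2: swap nums[1],nums[2]; hi=1 → [-2,-3,5,8,3,10,6]
nums[mid]=-3<-2: swap nums[0],nums[1]; lo=1,mid=2 → [-3,-2,5,8,3,10,6]
end: lo=1, hi=1; nums = [-3,-2,5,8,3,10,6]

[-3,-2,5,8,3,10,6]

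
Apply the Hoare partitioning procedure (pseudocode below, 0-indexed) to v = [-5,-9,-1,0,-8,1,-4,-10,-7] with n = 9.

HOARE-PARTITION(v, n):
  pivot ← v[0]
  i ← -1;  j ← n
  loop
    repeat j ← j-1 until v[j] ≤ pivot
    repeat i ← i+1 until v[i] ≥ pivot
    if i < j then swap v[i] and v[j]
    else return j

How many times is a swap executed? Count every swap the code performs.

pivot = v[0] = -5; i = -1, j = 9
j→8 (v[8]=-7≤-5), i→0 (v[0]=-5≥-5); i<j, swap → [-7,-9,-1,0,-8,1,-4,-10,-5]
j→7 (v[7]=-10≤-5), i→2 (v[2]=-1≥-5); i<j, swap → [-7,-9,-10,0,-8,1,-4,-1,-5]
j→4 (v[4]=-8≤-5), i→3 (v[3]=0≥-5); i<j, swap → [-7,-9,-10,-8,0,1,-4,-1,-5]
j→3, i→4; i≥j, return j=3. v = [-7,-9,-10,-8,0,1,-4,-1,-5]

3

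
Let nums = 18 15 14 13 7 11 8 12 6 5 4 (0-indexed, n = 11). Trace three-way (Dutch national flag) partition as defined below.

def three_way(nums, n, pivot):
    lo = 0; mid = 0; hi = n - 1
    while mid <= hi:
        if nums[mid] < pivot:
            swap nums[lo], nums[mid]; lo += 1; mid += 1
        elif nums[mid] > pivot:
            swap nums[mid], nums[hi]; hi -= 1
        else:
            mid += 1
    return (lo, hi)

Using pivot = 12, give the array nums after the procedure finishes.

pivot = 12; lo=0, mid=0, hi=10
nums[mid]=18>12: swap nums[0],nums[10]; hi=9 → 4 15 14 13 7 11 8 12 6 5 18
nums[mid]=4<12: swap nums[0],nums[0]; lo=1,mid=1 → 4 15 14 13 7 11 8 12 6 5 18
nums[mid]=15>12: swap nums[1],nums[9]; hi=8 → 4 5 14 13 7 11 8 12 6 15 18
nums[mid]=5<12: swap nums[1],nums[1]; lo=2,mid=2 → 4 5 14 13 7 11 8 12 6 15 18
nums[mid]=14>12: swap nums[2],nums[8]; hi=7 → 4 5 6 13 7 11 8 12 14 15 18
nums[mid]=6<12: swap nums[2],nums[2]; lo=3,mid=3 → 4 5 6 13 7 11 8 12 14 15 18
nums[mid]=13>12: swap nums[3],nums[7]; hi=6 → 4 5 6 12 7 11 8 13 14 15 18
nums[mid]=12=12: mid=4
nums[mid]=7<12: swap nums[3],nums[4]; lo=4,mid=5 → 4 5 6 7 12 11 8 13 14 15 18
nums[mid]=11<12: swap nums[4],nums[5]; lo=5,mid=6 → 4 5 6 7 11 12 8 13 14 15 18
nums[mid]=8<12: swap nums[5],nums[6]; lo=6,mid=7 → 4 5 6 7 11 8 12 13 14 15 18
end: lo=6, hi=6; nums = 4 5 6 7 11 8 12 13 14 15 18

4 5 6 7 11 8 12 13 14 15 18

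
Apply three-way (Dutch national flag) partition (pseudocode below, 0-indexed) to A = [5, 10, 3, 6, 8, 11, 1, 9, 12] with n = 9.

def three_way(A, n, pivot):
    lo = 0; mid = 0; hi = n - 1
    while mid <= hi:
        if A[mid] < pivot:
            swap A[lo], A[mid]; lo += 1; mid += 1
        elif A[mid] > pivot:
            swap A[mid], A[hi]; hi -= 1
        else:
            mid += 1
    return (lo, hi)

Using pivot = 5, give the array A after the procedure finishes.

lo=0 mid=0 hi=8
5=5: mid=1
10>5: swap(1,8), hi=7 ⇒ [5, 12, 3, 6, 8, 11, 1, 9, 10]
12>5: swap(1,7), hi=6 ⇒ [5, 9, 3, 6, 8, 11, 1, 12, 10]
9>5: swap(1,6), hi=5 ⇒ [5, 1, 3, 6, 8, 11, 9, 12, 10]
1<5: swap(0,1), lo=1 mid=2 ⇒ [1, 5, 3, 6, 8, 11, 9, 12, 10]
3<5: swap(1,2), lo=2 mid=3 ⇒ [1, 3, 5, 6, 8, 11, 9, 12, 10]
6>5: swap(3,5), hi=4 ⇒ [1, 3, 5, 11, 8, 6, 9, 12, 10]
11>5: swap(3,4), hi=3 ⇒ [1, 3, 5, 8, 11, 6, 9, 12, 10]
8>5: swap(3,3), hi=2 ⇒ [1, 3, 5, 8, 11, 6, 9, 12, 10]
done. lo=2 hi=2; A=[1, 3, 5, 8, 11, 6, 9, 12, 10]

[1, 3, 5, 8, 11, 6, 9, 12, 10]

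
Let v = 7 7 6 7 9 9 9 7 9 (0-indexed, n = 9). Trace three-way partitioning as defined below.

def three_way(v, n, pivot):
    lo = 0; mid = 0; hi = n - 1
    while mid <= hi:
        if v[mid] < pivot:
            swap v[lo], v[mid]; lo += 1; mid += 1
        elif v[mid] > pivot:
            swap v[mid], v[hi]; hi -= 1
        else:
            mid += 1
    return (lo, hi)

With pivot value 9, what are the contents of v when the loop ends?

7 7 6 7 7 9 9 9 9

pivot = 9; lo=0, mid=0, hi=8
v[mid]=7<9: swap v[0],v[0]; lo=1,mid=1 → 7 7 6 7 9 9 9 7 9
v[mid]=7<9: swap v[1],v[1]; lo=2,mid=2 → 7 7 6 7 9 9 9 7 9
v[mid]=6<9: swap v[2],v[2]; lo=3,mid=3 → 7 7 6 7 9 9 9 7 9
v[mid]=7<9: swap v[3],v[3]; lo=4,mid=4 → 7 7 6 7 9 9 9 7 9
v[mid]=9=9: mid=5
v[mid]=9=9: mid=6
v[mid]=9=9: mid=7
v[mid]=7<9: swap v[4],v[7]; lo=5,mid=8 → 7 7 6 7 7 9 9 9 9
v[mid]=9=9: mid=9
end: lo=5, hi=8; v = 7 7 6 7 7 9 9 9 9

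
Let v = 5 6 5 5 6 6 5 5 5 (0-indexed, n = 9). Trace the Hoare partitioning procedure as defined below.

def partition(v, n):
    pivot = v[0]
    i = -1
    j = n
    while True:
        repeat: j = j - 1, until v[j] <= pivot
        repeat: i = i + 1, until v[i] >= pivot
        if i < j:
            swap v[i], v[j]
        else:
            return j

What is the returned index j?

3

pivot=5
j stops at 8 (5), i stops at 0 (5); swap ⇒ 5 6 5 5 6 6 5 5 5
j stops at 7 (5), i stops at 1 (6); swap ⇒ 5 5 5 5 6 6 5 6 5
j stops at 6 (5), i stops at 2 (5); swap ⇒ 5 5 5 5 6 6 5 6 5
j stops at 3, i stops at 3; i≥j ⇒ return 3. v=5 5 5 5 6 6 5 6 5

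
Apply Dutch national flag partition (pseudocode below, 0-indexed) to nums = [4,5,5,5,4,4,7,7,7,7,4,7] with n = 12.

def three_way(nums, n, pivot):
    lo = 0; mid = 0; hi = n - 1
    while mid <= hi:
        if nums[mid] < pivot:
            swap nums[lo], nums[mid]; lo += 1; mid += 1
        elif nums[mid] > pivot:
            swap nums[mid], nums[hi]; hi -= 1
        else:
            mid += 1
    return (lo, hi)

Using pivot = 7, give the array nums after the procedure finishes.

lo=0 mid=0 hi=11
4<7: swap(0,0), lo=1 mid=1 ⇒ [4,5,5,5,4,4,7,7,7,7,4,7]
5<7: swap(1,1), lo=2 mid=2 ⇒ [4,5,5,5,4,4,7,7,7,7,4,7]
5<7: swap(2,2), lo=3 mid=3 ⇒ [4,5,5,5,4,4,7,7,7,7,4,7]
5<7: swap(3,3), lo=4 mid=4 ⇒ [4,5,5,5,4,4,7,7,7,7,4,7]
4<7: swap(4,4), lo=5 mid=5 ⇒ [4,5,5,5,4,4,7,7,7,7,4,7]
4<7: swap(5,5), lo=6 mid=6 ⇒ [4,5,5,5,4,4,7,7,7,7,4,7]
7=7: mid=7
7=7: mid=8
7=7: mid=9
7=7: mid=10
4<7: swap(6,10), lo=7 mid=11 ⇒ [4,5,5,5,4,4,4,7,7,7,7,7]
7=7: mid=12
done. lo=7 hi=11; nums=[4,5,5,5,4,4,4,7,7,7,7,7]

[4,5,5,5,4,4,4,7,7,7,7,7]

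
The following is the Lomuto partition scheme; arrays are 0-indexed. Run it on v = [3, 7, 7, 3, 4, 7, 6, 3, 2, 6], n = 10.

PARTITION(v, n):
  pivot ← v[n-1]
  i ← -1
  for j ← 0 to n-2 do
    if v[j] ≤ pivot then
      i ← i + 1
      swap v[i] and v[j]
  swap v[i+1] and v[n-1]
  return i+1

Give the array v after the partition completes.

pivot = v[9] = 6; i = -1
j=0: v[0]=3 ≤ 6 → i=0, swap v[0],v[0] (no change) → [3, 7, 7, 3, 4, 7, 6, 3, 2, 6]
j=1: v[1]=7 > 6 → no swap
j=2: v[2]=7 > 6 → no swap
j=3: v[3]=3 ≤ 6 → i=1, swap v[1],v[3] → [3, 3, 7, 7, 4, 7, 6, 3, 2, 6]
j=4: v[4]=4 ≤ 6 → i=2, swap v[2],v[4] → [3, 3, 4, 7, 7, 7, 6, 3, 2, 6]
j=5: v[5]=7 > 6 → no swap
j=6: v[6]=6 ≤ 6 → i=3, swap v[3],v[6] → [3, 3, 4, 6, 7, 7, 7, 3, 2, 6]
j=7: v[7]=3 ≤ 6 → i=4, swap v[4],v[7] → [3, 3, 4, 6, 3, 7, 7, 7, 2, 6]
j=8: v[8]=2 ≤ 6 → i=5, swap v[5],v[8] → [3, 3, 4, 6, 3, 2, 7, 7, 7, 6]
final swap v[6],v[9] → [3, 3, 4, 6, 3, 2, 6, 7, 7, 7]; return 6

[3, 3, 4, 6, 3, 2, 6, 7, 7, 7]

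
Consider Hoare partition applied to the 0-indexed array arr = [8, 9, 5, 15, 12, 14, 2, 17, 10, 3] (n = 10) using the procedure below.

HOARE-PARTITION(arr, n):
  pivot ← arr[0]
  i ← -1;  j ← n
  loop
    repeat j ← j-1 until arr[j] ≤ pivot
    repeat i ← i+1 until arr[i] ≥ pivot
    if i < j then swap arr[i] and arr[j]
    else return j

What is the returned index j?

pivot=8
j stops at 9 (3), i stops at 0 (8); swap ⇒ [3, 9, 5, 15, 12, 14, 2, 17, 10, 8]
j stops at 6 (2), i stops at 1 (9); swap ⇒ [3, 2, 5, 15, 12, 14, 9, 17, 10, 8]
j stops at 2, i stops at 3; i≥j ⇒ return 2. arr=[3, 2, 5, 15, 12, 14, 9, 17, 10, 8]

2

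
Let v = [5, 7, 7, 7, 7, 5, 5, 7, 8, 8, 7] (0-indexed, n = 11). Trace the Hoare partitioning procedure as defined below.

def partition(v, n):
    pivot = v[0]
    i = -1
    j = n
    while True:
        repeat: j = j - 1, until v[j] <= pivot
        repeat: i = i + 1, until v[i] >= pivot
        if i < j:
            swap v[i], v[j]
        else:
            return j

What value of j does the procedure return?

1

pivot=5
j stops at 6 (5), i stops at 0 (5); swap ⇒ [5, 7, 7, 7, 7, 5, 5, 7, 8, 8, 7]
j stops at 5 (5), i stops at 1 (7); swap ⇒ [5, 5, 7, 7, 7, 7, 5, 7, 8, 8, 7]
j stops at 1, i stops at 2; i≥j ⇒ return 1. v=[5, 5, 7, 7, 7, 7, 5, 7, 8, 8, 7]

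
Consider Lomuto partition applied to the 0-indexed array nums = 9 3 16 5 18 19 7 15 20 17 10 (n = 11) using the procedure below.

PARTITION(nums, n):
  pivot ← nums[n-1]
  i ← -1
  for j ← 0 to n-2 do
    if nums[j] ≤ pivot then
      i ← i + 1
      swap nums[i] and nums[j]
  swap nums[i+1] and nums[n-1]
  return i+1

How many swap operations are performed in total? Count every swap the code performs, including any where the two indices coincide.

5

pivot = nums[10] = 10; i = -1
j=0: nums[0]=9 ≤ 10 → i=0, swap nums[0],nums[0] (no change) → 9 3 16 5 18 19 7 15 20 17 10
j=1: nums[1]=3 ≤ 10 → i=1, swap nums[1],nums[1] (no change) → 9 3 16 5 18 19 7 15 20 17 10
j=2: nums[2]=16 > 10 → no swap
j=3: nums[3]=5 ≤ 10 → i=2, swap nums[2],nums[3] → 9 3 5 16 18 19 7 15 20 17 10
j=4: nums[4]=18 > 10 → no swap
j=5: nums[5]=19 > 10 → no swap
j=6: nums[6]=7 ≤ 10 → i=3, swap nums[3],nums[6] → 9 3 5 7 18 19 16 15 20 17 10
j=7: nums[7]=15 > 10 → no swap
j=8: nums[8]=20 > 10 → no swap
j=9: nums[9]=17 > 10 → no swap
final swap nums[4],nums[10] → 9 3 5 7 10 19 16 15 20 17 18; return 4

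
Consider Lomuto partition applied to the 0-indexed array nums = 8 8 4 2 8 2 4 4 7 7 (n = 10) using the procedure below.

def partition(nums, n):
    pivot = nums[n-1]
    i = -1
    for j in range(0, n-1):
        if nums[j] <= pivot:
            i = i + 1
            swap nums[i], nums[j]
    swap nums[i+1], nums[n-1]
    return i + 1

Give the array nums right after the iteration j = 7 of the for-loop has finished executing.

4 2 2 4 4 8 8 8 7 7

pivot = nums[9] = 7; i = -1
j=0: nums[0]=8 > 7 → no swap
j=1: nums[1]=8 > 7 → no swap
j=2: nums[2]=4 ≤ 7 → i=0, swap nums[0],nums[2] → 4 8 8 2 8 2 4 4 7 7
j=3: nums[3]=2 ≤ 7 → i=1, swap nums[1],nums[3] → 4 2 8 8 8 2 4 4 7 7
j=4: nums[4]=8 > 7 → no swap
j=5: nums[5]=2 ≤ 7 → i=2, swap nums[2],nums[5] → 4 2 2 8 8 8 4 4 7 7
j=6: nums[6]=4 ≤ 7 → i=3, swap nums[3],nums[6] → 4 2 2 4 8 8 8 4 7 7
j=7: nums[7]=4 ≤ 7 → i=4, swap nums[4],nums[7] → 4 2 2 4 4 8 8 8 7 7
(after j=7) nums = 4 2 2 4 4 8 8 8 7 7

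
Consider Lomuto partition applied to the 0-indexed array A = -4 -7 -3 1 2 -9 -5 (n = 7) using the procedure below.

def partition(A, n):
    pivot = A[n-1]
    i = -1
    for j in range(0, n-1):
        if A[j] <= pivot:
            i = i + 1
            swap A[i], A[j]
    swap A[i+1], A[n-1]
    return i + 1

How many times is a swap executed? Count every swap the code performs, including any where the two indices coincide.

3

pivot = A[6] = -5; i = -1
j=0: A[0]=-4 > -5 → no swap
j=1: A[1]=-7 ≤ -5 → i=0, swap A[0],A[1] → -7 -4 -3 1 2 -9 -5
j=2: A[2]=-3 > -5 → no swap
j=3: A[3]=1 > -5 → no swap
j=4: A[4]=2 > -5 → no swap
j=5: A[5]=-9 ≤ -5 → i=1, swap A[1],A[5] → -7 -9 -3 1 2 -4 -5
final swap A[2],A[6] → -7 -9 -5 1 2 -4 -3; return 2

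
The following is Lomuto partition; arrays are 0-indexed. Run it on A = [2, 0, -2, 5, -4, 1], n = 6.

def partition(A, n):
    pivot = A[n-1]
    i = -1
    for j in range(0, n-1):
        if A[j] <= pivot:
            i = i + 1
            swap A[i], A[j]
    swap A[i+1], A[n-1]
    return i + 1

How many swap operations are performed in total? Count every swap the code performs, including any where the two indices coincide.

4

pivot = A[5] = 1; i = -1
j=0: A[0]=2 > 1 → no swap
j=1: A[1]=0 ≤ 1 → i=0, swap A[0],A[1] → [0, 2, -2, 5, -4, 1]
j=2: A[2]=-2 ≤ 1 → i=1, swap A[1],A[2] → [0, -2, 2, 5, -4, 1]
j=3: A[3]=5 > 1 → no swap
j=4: A[4]=-4 ≤ 1 → i=2, swap A[2],A[4] → [0, -2, -4, 5, 2, 1]
final swap A[3],A[5] → [0, -2, -4, 1, 2, 5]; return 3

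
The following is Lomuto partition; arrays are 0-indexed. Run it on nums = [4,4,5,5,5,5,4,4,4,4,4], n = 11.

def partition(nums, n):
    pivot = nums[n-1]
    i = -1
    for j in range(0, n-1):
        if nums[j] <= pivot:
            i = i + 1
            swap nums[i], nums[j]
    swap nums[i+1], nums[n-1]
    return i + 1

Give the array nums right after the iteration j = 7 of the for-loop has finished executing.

pivot=4, i=-1
j=0: 4≤4, i=0, swap(0,0) ⇒ [4,4,5,5,5,5,4,4,4,4,4]
j=1: 4≤4, i=1, swap(1,1) ⇒ [4,4,5,5,5,5,4,4,4,4,4]
j=2: 5>4, skip
j=3: 5>4, skip
j=4: 5>4, skip
j=5: 5>4, skip
j=6: 4≤4, i=2, swap(2,6) ⇒ [4,4,4,5,5,5,5,4,4,4,4]
j=7: 4≤4, i=3, swap(3,7) ⇒ [4,4,4,4,5,5,5,5,4,4,4]
(after j=7) nums = [4,4,4,4,5,5,5,5,4,4,4]

[4,4,4,4,5,5,5,5,4,4,4]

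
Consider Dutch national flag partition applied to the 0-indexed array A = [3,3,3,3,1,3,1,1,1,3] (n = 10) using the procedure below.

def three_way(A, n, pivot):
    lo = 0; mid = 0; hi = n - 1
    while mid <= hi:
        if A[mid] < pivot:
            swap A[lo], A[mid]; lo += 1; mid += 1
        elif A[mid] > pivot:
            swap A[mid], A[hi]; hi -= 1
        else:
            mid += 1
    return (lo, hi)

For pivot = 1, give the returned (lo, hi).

pivot = 1; lo=0, mid=0, hi=9
A[mid]=3>1: swap A[0],A[9]; hi=8 → [3,3,3,3,1,3,1,1,1,3]
A[mid]=3>1: swap A[0],A[8]; hi=7 → [1,3,3,3,1,3,1,1,3,3]
A[mid]=1=1: mid=1
A[mid]=3>1: swap A[1],A[7]; hi=6 → [1,1,3,3,1,3,1,3,3,3]
A[mid]=1=1: mid=2
A[mid]=3>1: swap A[2],A[6]; hi=5 → [1,1,1,3,1,3,3,3,3,3]
A[mid]=1=1: mid=3
A[mid]=3>1: swap A[3],A[5]; hi=4 → [1,1,1,3,1,3,3,3,3,3]
A[mid]=3>1: swap A[3],A[4]; hi=3 → [1,1,1,1,3,3,3,3,3,3]
A[mid]=1=1: mid=4
end: lo=0, hi=3; A = [1,1,1,1,3,3,3,3,3,3]

(0, 3)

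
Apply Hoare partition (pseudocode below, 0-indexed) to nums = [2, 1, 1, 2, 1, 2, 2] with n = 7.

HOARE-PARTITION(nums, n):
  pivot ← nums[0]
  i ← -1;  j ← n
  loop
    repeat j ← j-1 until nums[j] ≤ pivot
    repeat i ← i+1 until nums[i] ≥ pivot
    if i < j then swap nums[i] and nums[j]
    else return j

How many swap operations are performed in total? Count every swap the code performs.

2

pivot = nums[0] = 2; i = -1, j = 7
j→6 (nums[6]=2≤2), i→0 (nums[0]=2≥2); i<j, swap → [2, 1, 1, 2, 1, 2, 2]
j→5 (nums[5]=2≤2), i→3 (nums[3]=2≥2); i<j, swap → [2, 1, 1, 2, 1, 2, 2]
j→4, i→5; i≥j, return j=4. nums = [2, 1, 1, 2, 1, 2, 2]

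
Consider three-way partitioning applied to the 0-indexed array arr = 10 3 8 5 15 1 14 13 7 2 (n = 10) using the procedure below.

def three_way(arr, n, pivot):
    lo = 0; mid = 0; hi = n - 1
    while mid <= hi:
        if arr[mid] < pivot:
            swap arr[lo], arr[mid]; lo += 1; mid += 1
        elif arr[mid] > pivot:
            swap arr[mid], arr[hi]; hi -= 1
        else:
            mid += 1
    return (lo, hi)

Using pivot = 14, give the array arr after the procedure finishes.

10 3 8 5 2 1 13 7 14 15

pivot = 14; lo=0, mid=0, hi=9
arr[mid]=10<14: swap arr[0],arr[0]; lo=1,mid=1 → 10 3 8 5 15 1 14 13 7 2
arr[mid]=3<14: swap arr[1],arr[1]; lo=2,mid=2 → 10 3 8 5 15 1 14 13 7 2
arr[mid]=8<14: swap arr[2],arr[2]; lo=3,mid=3 → 10 3 8 5 15 1 14 13 7 2
arr[mid]=5<14: swap arr[3],arr[3]; lo=4,mid=4 → 10 3 8 5 15 1 14 13 7 2
arr[mid]=15>14: swap arr[4],arr[9]; hi=8 → 10 3 8 5 2 1 14 13 7 15
arr[mid]=2<14: swap arr[4],arr[4]; lo=5,mid=5 → 10 3 8 5 2 1 14 13 7 15
arr[mid]=1<14: swap arr[5],arr[5]; lo=6,mid=6 → 10 3 8 5 2 1 14 13 7 15
arr[mid]=14=14: mid=7
arr[mid]=13<14: swap arr[6],arr[7]; lo=7,mid=8 → 10 3 8 5 2 1 13 14 7 15
arr[mid]=7<14: swap arr[7],arr[8]; lo=8,mid=9 → 10 3 8 5 2 1 13 7 14 15
end: lo=8, hi=8; arr = 10 3 8 5 2 1 13 7 14 15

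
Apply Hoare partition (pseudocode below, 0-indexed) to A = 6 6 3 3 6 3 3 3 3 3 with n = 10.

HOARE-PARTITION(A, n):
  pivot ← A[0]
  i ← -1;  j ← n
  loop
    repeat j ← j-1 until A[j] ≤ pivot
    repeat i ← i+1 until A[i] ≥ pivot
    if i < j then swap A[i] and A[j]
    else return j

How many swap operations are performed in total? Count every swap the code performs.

pivot=6
j stops at 9 (3), i stops at 0 (6); swap ⇒ 3 6 3 3 6 3 3 3 3 6
j stops at 8 (3), i stops at 1 (6); swap ⇒ 3 3 3 3 6 3 3 3 6 6
j stops at 7 (3), i stops at 4 (6); swap ⇒ 3 3 3 3 3 3 3 6 6 6
j stops at 6, i stops at 7; i≥j ⇒ return 6. A=3 3 3 3 3 3 3 6 6 6

3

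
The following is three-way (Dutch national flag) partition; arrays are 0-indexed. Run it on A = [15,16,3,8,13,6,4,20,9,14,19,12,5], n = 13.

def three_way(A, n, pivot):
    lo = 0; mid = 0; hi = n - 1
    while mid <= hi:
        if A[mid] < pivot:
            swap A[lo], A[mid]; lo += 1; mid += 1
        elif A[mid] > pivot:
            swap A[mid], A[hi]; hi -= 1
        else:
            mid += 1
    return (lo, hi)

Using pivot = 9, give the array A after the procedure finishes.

[5,3,8,4,6,9,20,13,14,19,12,16,15]

pivot = 9; lo=0, mid=0, hi=12
A[mid]=15>9: swap A[0],A[12]; hi=11 → [5,16,3,8,13,6,4,20,9,14,19,12,15]
A[mid]=5<9: swap A[0],A[0]; lo=1,mid=1 → [5,16,3,8,13,6,4,20,9,14,19,12,15]
A[mid]=16>9: swap A[1],A[11]; hi=10 → [5,12,3,8,13,6,4,20,9,14,19,16,15]
A[mid]=12>9: swap A[1],A[10]; hi=9 → [5,19,3,8,13,6,4,20,9,14,12,16,15]
A[mid]=19>9: swap A[1],A[9]; hi=8 → [5,14,3,8,13,6,4,20,9,19,12,16,15]
A[mid]=14>9: swap A[1],A[8]; hi=7 → [5,9,3,8,13,6,4,20,14,19,12,16,15]
A[mid]=9=9: mid=2
A[mid]=3<9: swap A[1],A[2]; lo=2,mid=3 → [5,3,9,8,13,6,4,20,14,19,12,16,15]
A[mid]=8<9: swap A[2],A[3]; lo=3,mid=4 → [5,3,8,9,13,6,4,20,14,19,12,16,15]
A[mid]=13>9: swap A[4],A[7]; hi=6 → [5,3,8,9,20,6,4,13,14,19,12,16,15]
A[mid]=20>9: swap A[4],A[6]; hi=5 → [5,3,8,9,4,6,20,13,14,19,12,16,15]
A[mid]=4<9: swap A[3],A[4]; lo=4,mid=5 → [5,3,8,4,9,6,20,13,14,19,12,16,15]
A[mid]=6<9: swap A[4],A[5]; lo=5,mid=6 → [5,3,8,4,6,9,20,13,14,19,12,16,15]
end: lo=5, hi=5; A = [5,3,8,4,6,9,20,13,14,19,12,16,15]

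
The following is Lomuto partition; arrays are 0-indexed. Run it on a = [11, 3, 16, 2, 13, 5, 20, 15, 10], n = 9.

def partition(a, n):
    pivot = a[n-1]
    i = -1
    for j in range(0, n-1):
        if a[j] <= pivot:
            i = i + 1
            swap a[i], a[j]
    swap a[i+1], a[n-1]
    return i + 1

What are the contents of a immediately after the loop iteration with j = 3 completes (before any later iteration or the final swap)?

pivot = a[8] = 10; i = -1
j=0: a[0]=11 > 10 → no swap
j=1: a[1]=3 ≤ 10 → i=0, swap a[0],a[1] → [3, 11, 16, 2, 13, 5, 20, 15, 10]
j=2: a[2]=16 > 10 → no swap
j=3: a[3]=2 ≤ 10 → i=1, swap a[1],a[3] → [3, 2, 16, 11, 13, 5, 20, 15, 10]
(after j=3) a = [3, 2, 16, 11, 13, 5, 20, 15, 10]

[3, 2, 16, 11, 13, 5, 20, 15, 10]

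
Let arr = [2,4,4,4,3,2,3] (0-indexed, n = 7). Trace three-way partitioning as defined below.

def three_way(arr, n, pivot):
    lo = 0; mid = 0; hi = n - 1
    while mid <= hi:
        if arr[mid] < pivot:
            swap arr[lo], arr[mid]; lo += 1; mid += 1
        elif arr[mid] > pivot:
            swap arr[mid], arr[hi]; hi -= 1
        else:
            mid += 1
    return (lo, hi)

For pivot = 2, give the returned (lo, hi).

lo=0 mid=0 hi=6
2=2: mid=1
4>2: swap(1,6), hi=5 ⇒ [2,3,4,4,3,2,4]
3>2: swap(1,5), hi=4 ⇒ [2,2,4,4,3,3,4]
2=2: mid=2
4>2: swap(2,4), hi=3 ⇒ [2,2,3,4,4,3,4]
3>2: swap(2,3), hi=2 ⇒ [2,2,4,3,4,3,4]
4>2: swap(2,2), hi=1 ⇒ [2,2,4,3,4,3,4]
done. lo=0 hi=1; arr=[2,2,4,3,4,3,4]

(0, 1)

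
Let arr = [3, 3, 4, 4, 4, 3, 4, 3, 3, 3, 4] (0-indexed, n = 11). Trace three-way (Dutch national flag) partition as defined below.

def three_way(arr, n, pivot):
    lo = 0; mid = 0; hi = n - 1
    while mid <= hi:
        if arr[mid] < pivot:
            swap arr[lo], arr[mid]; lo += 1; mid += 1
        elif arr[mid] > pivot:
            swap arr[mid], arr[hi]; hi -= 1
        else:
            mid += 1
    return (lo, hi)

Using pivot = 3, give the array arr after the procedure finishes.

[3, 3, 3, 3, 3, 3, 4, 4, 4, 4, 4]

pivot = 3; lo=0, mid=0, hi=10
arr[mid]=3=3: mid=1
arr[mid]=3=3: mid=2
arr[mid]=4>3: swap arr[2],arr[10]; hi=9 → [3, 3, 4, 4, 4, 3, 4, 3, 3, 3, 4]
arr[mid]=4>3: swap arr[2],arr[9]; hi=8 → [3, 3, 3, 4, 4, 3, 4, 3, 3, 4, 4]
arr[mid]=3=3: mid=3
arr[mid]=4>3: swap arr[3],arr[8]; hi=7 → [3, 3, 3, 3, 4, 3, 4, 3, 4, 4, 4]
arr[mid]=3=3: mid=4
arr[mid]=4>3: swap arr[4],arr[7]; hi=6 → [3, 3, 3, 3, 3, 3, 4, 4, 4, 4, 4]
arr[mid]=3=3: mid=5
arr[mid]=3=3: mid=6
arr[mid]=4>3: swap arr[6],arr[6]; hi=5 → [3, 3, 3, 3, 3, 3, 4, 4, 4, 4, 4]
end: lo=0, hi=5; arr = [3, 3, 3, 3, 3, 3, 4, 4, 4, 4, 4]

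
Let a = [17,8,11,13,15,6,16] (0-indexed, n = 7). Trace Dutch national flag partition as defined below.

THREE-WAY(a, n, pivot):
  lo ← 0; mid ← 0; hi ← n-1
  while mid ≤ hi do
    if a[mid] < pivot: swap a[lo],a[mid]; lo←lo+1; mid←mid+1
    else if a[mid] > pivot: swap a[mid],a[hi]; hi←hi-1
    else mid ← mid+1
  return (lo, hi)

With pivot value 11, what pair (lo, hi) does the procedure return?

pivot = 11; lo=0, mid=0, hi=6
a[mid]=17>11: swap a[0],a[6]; hi=5 → [16,8,11,13,15,6,17]
a[mid]=16>11: swap a[0],a[5]; hi=4 → [6,8,11,13,15,16,17]
a[mid]=6<11: swap a[0],a[0]; lo=1,mid=1 → [6,8,11,13,15,16,17]
a[mid]=8<11: swap a[1],a[1]; lo=2,mid=2 → [6,8,11,13,15,16,17]
a[mid]=11=11: mid=3
a[mid]=13>11: swap a[3],a[4]; hi=3 → [6,8,11,15,13,16,17]
a[mid]=15>11: swap a[3],a[3]; hi=2 → [6,8,11,15,13,16,17]
end: lo=2, hi=2; a = [6,8,11,15,13,16,17]

(2, 2)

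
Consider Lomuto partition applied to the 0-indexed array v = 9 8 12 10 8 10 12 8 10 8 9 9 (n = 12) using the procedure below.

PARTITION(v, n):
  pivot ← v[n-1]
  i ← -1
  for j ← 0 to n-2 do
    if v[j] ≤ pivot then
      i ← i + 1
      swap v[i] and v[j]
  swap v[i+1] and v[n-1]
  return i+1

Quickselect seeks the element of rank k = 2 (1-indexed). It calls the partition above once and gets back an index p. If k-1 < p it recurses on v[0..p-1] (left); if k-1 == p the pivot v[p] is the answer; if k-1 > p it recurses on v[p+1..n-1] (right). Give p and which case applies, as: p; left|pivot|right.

6; left

pivot = v[11] = 9; i = -1
j=0: v[0]=9 ≤ 9 → i=0, swap v[0],v[0] (no change) → 9 8 12 10 8 10 12 8 10 8 9 9
j=1: v[1]=8 ≤ 9 → i=1, swap v[1],v[1] (no change) → 9 8 12 10 8 10 12 8 10 8 9 9
j=2: v[2]=12 > 9 → no swap
j=3: v[3]=10 > 9 → no swap
j=4: v[4]=8 ≤ 9 → i=2, swap v[2],v[4] → 9 8 8 10 12 10 12 8 10 8 9 9
j=5: v[5]=10 > 9 → no swap
j=6: v[6]=12 > 9 → no swap
j=7: v[7]=8 ≤ 9 → i=3, swap v[3],v[7] → 9 8 8 8 12 10 12 10 10 8 9 9
j=8: v[8]=10 > 9 → no swap
j=9: v[9]=8 ≤ 9 → i=4, swap v[4],v[9] → 9 8 8 8 8 10 12 10 10 12 9 9
j=10: v[10]=9 ≤ 9 → i=5, swap v[5],v[10] → 9 8 8 8 8 9 12 10 10 12 10 9
final swap v[6],v[11] → 9 8 8 8 8 9 9 10 10 12 10 12; return 6
p = 6; k-1 = 1 < 6 ⇒ left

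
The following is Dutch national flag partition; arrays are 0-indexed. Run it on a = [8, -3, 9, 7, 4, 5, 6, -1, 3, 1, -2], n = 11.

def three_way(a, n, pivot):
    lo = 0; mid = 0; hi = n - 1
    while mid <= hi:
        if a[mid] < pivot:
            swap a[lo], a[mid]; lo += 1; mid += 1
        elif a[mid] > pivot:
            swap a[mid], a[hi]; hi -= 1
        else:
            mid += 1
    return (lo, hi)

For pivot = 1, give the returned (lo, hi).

pivot = 1; lo=0, mid=0, hi=10
a[mid]=8>1: swap a[0],a[10]; hi=9 → [-2, -3, 9, 7, 4, 5, 6, -1, 3, 1, 8]
a[mid]=-2<1: swap a[0],a[0]; lo=1,mid=1 → [-2, -3, 9, 7, 4, 5, 6, -1, 3, 1, 8]
a[mid]=-3<1: swap a[1],a[1]; lo=2,mid=2 → [-2, -3, 9, 7, 4, 5, 6, -1, 3, 1, 8]
a[mid]=9>1: swap a[2],a[9]; hi=8 → [-2, -3, 1, 7, 4, 5, 6, -1, 3, 9, 8]
a[mid]=1=1: mid=3
a[mid]=7>1: swap a[3],a[8]; hi=7 → [-2, -3, 1, 3, 4, 5, 6, -1, 7, 9, 8]
a[mid]=3>1: swap a[3],a[7]; hi=6 → [-2, -3, 1, -1, 4, 5, 6, 3, 7, 9, 8]
a[mid]=-1<1: swap a[2],a[3]; lo=3,mid=4 → [-2, -3, -1, 1, 4, 5, 6, 3, 7, 9, 8]
a[mid]=4>1: swap a[4],a[6]; hi=5 → [-2, -3, -1, 1, 6, 5, 4, 3, 7, 9, 8]
a[mid]=6>1: swap a[4],a[5]; hi=4 → [-2, -3, -1, 1, 5, 6, 4, 3, 7, 9, 8]
a[mid]=5>1: swap a[4],a[4]; hi=3 → [-2, -3, -1, 1, 5, 6, 4, 3, 7, 9, 8]
end: lo=3, hi=3; a = [-2, -3, -1, 1, 5, 6, 4, 3, 7, 9, 8]

(3, 3)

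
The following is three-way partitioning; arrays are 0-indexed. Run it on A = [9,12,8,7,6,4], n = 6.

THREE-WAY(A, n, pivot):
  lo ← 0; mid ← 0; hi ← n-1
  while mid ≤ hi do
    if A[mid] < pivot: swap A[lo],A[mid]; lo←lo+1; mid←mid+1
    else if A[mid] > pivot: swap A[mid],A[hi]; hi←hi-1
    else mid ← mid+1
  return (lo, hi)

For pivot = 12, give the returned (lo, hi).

(5, 5)

lo=0 mid=0 hi=5
9<12: swap(0,0), lo=1 mid=1 ⇒ [9,12,8,7,6,4]
12=12: mid=2
8<12: swap(1,2), lo=2 mid=3 ⇒ [9,8,12,7,6,4]
7<12: swap(2,3), lo=3 mid=4 ⇒ [9,8,7,12,6,4]
6<12: swap(3,4), lo=4 mid=5 ⇒ [9,8,7,6,12,4]
4<12: swap(4,5), lo=5 mid=6 ⇒ [9,8,7,6,4,12]
done. lo=5 hi=5; A=[9,8,7,6,4,12]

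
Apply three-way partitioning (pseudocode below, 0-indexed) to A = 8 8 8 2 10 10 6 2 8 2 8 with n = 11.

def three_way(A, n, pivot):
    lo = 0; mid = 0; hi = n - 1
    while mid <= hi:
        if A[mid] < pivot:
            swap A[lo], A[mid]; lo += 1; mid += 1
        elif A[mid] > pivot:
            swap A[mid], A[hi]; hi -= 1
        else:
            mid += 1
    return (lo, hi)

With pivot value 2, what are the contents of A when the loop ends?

2 2 2 10 10 6 8 8 8 8 8

pivot = 2; lo=0, mid=0, hi=10
A[mid]=8>2: swap A[0],A[10]; hi=9 → 8 8 8 2 10 10 6 2 8 2 8
A[mid]=8>2: swap A[0],A[9]; hi=8 → 2 8 8 2 10 10 6 2 8 8 8
A[mid]=2=2: mid=1
A[mid]=8>2: swap A[1],A[8]; hi=7 → 2 8 8 2 10 10 6 2 8 8 8
A[mid]=8>2: swap A[1],A[7]; hi=6 → 2 2 8 2 10 10 6 8 8 8 8
A[mid]=2=2: mid=2
A[mid]=8>2: swap A[2],A[6]; hi=5 → 2 2 6 2 10 10 8 8 8 8 8
A[mid]=6>2: swap A[2],A[5]; hi=4 → 2 2 10 2 10 6 8 8 8 8 8
A[mid]=10>2: swap A[2],A[4]; hi=3 → 2 2 10 2 10 6 8 8 8 8 8
A[mid]=10>2: swap A[2],A[3]; hi=2 → 2 2 2 10 10 6 8 8 8 8 8
A[mid]=2=2: mid=3
end: lo=0, hi=2; A = 2 2 2 10 10 6 8 8 8 8 8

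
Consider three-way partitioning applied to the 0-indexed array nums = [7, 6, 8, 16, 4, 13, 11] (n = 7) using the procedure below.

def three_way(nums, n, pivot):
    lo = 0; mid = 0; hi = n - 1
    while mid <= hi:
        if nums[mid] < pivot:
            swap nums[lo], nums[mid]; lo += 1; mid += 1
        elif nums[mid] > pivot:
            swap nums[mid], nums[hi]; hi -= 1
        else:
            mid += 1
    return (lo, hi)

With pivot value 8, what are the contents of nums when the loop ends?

lo=0 mid=0 hi=6
7<8: swap(0,0), lo=1 mid=1 ⇒ [7, 6, 8, 16, 4, 13, 11]
6<8: swap(1,1), lo=2 mid=2 ⇒ [7, 6, 8, 16, 4, 13, 11]
8=8: mid=3
16>8: swap(3,6), hi=5 ⇒ [7, 6, 8, 11, 4, 13, 16]
11>8: swap(3,5), hi=4 ⇒ [7, 6, 8, 13, 4, 11, 16]
13>8: swap(3,4), hi=3 ⇒ [7, 6, 8, 4, 13, 11, 16]
4<8: swap(2,3), lo=3 mid=4 ⇒ [7, 6, 4, 8, 13, 11, 16]
done. lo=3 hi=3; nums=[7, 6, 4, 8, 13, 11, 16]

[7, 6, 4, 8, 13, 11, 16]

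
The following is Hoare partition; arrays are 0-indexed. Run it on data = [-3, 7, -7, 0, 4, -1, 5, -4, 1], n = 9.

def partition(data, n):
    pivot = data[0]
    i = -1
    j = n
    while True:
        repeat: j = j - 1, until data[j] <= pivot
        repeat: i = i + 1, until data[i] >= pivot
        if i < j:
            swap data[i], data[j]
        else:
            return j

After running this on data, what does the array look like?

[-4, -7, 7, 0, 4, -1, 5, -3, 1]

pivot = data[0] = -3; i = -1, j = 9
j→7 (data[7]=-4≤-3), i→0 (data[0]=-3≥-3); i<j, swap → [-4, 7, -7, 0, 4, -1, 5, -3, 1]
j→2 (data[2]=-7≤-3), i→1 (data[1]=7≥-3); i<j, swap → [-4, -7, 7, 0, 4, -1, 5, -3, 1]
j→1, i→2; i≥j, return j=1. data = [-4, -7, 7, 0, 4, -1, 5, -3, 1]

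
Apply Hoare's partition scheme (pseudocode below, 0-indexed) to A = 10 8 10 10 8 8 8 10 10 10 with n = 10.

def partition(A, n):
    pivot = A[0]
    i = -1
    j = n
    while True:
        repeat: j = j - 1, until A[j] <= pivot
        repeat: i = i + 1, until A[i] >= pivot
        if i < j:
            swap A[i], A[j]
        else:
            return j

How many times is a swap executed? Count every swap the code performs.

pivot = A[0] = 10; i = -1, j = 10
j→9 (A[9]=10≤10), i→0 (A[0]=10≥10); i<j, swap → 10 8 10 10 8 8 8 10 10 10
j→8 (A[8]=10≤10), i→2 (A[2]=10≥10); i<j, swap → 10 8 10 10 8 8 8 10 10 10
j→7 (A[7]=10≤10), i→3 (A[3]=10≥10); i<j, swap → 10 8 10 10 8 8 8 10 10 10
j→6, i→7; i≥j, return j=6. A = 10 8 10 10 8 8 8 10 10 10

3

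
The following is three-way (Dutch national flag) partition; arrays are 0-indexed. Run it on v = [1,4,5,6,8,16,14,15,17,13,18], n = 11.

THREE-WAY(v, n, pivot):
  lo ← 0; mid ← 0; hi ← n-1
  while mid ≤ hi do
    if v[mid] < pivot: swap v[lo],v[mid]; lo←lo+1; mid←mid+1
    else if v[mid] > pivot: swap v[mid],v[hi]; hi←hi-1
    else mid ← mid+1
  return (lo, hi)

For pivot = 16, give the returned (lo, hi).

pivot = 16; lo=0, mid=0, hi=10
v[mid]=1<16: swap v[0],v[0]; lo=1,mid=1 → [1,4,5,6,8,16,14,15,17,13,18]
v[mid]=4<16: swap v[1],v[1]; lo=2,mid=2 → [1,4,5,6,8,16,14,15,17,13,18]
v[mid]=5<16: swap v[2],v[2]; lo=3,mid=3 → [1,4,5,6,8,16,14,15,17,13,18]
v[mid]=6<16: swap v[3],v[3]; lo=4,mid=4 → [1,4,5,6,8,16,14,15,17,13,18]
v[mid]=8<16: swap v[4],v[4]; lo=5,mid=5 → [1,4,5,6,8,16,14,15,17,13,18]
v[mid]=16=16: mid=6
v[mid]=14<16: swap v[5],v[6]; lo=6,mid=7 → [1,4,5,6,8,14,16,15,17,13,18]
v[mid]=15<16: swap v[6],v[7]; lo=7,mid=8 → [1,4,5,6,8,14,15,16,17,13,18]
v[mid]=17>16: swap v[8],v[10]; hi=9 → [1,4,5,6,8,14,15,16,18,13,17]
v[mid]=18>16: swap v[8],v[9]; hi=8 → [1,4,5,6,8,14,15,16,13,18,17]
v[mid]=13<16: swap v[7],v[8]; lo=8,mid=9 → [1,4,5,6,8,14,15,13,16,18,17]
end: lo=8, hi=8; v = [1,4,5,6,8,14,15,13,16,18,17]

(8, 8)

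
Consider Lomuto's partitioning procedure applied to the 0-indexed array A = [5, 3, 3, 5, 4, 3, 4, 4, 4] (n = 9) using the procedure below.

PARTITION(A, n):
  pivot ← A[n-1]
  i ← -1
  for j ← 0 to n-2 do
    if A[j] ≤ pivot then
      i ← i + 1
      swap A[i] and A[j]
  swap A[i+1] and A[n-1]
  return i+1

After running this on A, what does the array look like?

pivot = A[8] = 4; i = -1
j=0: A[0]=5 > 4 → no swap
j=1: A[1]=3 ≤ 4 → i=0, swap A[0],A[1] → [3, 5, 3, 5, 4, 3, 4, 4, 4]
j=2: A[2]=3 ≤ 4 → i=1, swap A[1],A[2] → [3, 3, 5, 5, 4, 3, 4, 4, 4]
j=3: A[3]=5 > 4 → no swap
j=4: A[4]=4 ≤ 4 → i=2, swap A[2],A[4] → [3, 3, 4, 5, 5, 3, 4, 4, 4]
j=5: A[5]=3 ≤ 4 → i=3, swap A[3],A[5] → [3, 3, 4, 3, 5, 5, 4, 4, 4]
j=6: A[6]=4 ≤ 4 → i=4, swap A[4],A[6] → [3, 3, 4, 3, 4, 5, 5, 4, 4]
j=7: A[7]=4 ≤ 4 → i=5, swap A[5],A[7] → [3, 3, 4, 3, 4, 4, 5, 5, 4]
final swap A[6],A[8] → [3, 3, 4, 3, 4, 4, 4, 5, 5]; return 6

[3, 3, 4, 3, 4, 4, 4, 5, 5]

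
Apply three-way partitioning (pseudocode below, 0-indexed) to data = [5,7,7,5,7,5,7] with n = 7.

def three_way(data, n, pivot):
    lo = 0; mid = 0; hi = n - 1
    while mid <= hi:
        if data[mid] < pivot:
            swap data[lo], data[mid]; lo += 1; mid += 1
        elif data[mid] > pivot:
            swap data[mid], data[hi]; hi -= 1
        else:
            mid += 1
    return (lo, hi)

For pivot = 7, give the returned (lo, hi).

pivot = 7; lo=0, mid=0, hi=6
data[mid]=5<7: swap data[0],data[0]; lo=1,mid=1 → [5,7,7,5,7,5,7]
data[mid]=7=7: mid=2
data[mid]=7=7: mid=3
data[mid]=5<7: swap data[1],data[3]; lo=2,mid=4 → [5,5,7,7,7,5,7]
data[mid]=7=7: mid=5
data[mid]=5<7: swap data[2],data[5]; lo=3,mid=6 → [5,5,5,7,7,7,7]
data[mid]=7=7: mid=7
end: lo=3, hi=6; data = [5,5,5,7,7,7,7]

(3, 6)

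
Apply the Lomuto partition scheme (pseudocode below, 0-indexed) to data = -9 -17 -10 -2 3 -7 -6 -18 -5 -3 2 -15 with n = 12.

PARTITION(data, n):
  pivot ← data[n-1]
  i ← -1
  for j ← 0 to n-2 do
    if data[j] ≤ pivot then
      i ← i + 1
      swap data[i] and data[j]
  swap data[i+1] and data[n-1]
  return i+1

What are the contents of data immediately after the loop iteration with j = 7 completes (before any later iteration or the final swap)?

-17 -18 -10 -2 3 -7 -6 -9 -5 -3 2 -15

pivot = data[11] = -15; i = -1
j=0: data[0]=-9 > -15 → no swap
j=1: data[1]=-17 ≤ -15 → i=0, swap data[0],data[1] → -17 -9 -10 -2 3 -7 -6 -18 -5 -3 2 -15
j=2: data[2]=-10 > -15 → no swap
j=3: data[3]=-2 > -15 → no swap
j=4: data[4]=3 > -15 → no swap
j=5: data[5]=-7 > -15 → no swap
j=6: data[6]=-6 > -15 → no swap
j=7: data[7]=-18 ≤ -15 → i=1, swap data[1],data[7] → -17 -18 -10 -2 3 -7 -6 -9 -5 -3 2 -15
(after j=7) data = -17 -18 -10 -2 3 -7 -6 -9 -5 -3 2 -15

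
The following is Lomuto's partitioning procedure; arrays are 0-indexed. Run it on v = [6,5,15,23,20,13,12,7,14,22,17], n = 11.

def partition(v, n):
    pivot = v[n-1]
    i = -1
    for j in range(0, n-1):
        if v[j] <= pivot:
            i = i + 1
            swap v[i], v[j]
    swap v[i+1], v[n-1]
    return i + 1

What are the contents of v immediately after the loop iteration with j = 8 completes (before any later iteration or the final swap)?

pivot=17, i=-1
j=0: 6≤17, i=0, swap(0,0) ⇒ [6,5,15,23,20,13,12,7,14,22,17]
j=1: 5≤17, i=1, swap(1,1) ⇒ [6,5,15,23,20,13,12,7,14,22,17]
j=2: 15≤17, i=2, swap(2,2) ⇒ [6,5,15,23,20,13,12,7,14,22,17]
j=3: 23>17, skip
j=4: 20>17, skip
j=5: 13≤17, i=3, swap(3,5) ⇒ [6,5,15,13,20,23,12,7,14,22,17]
j=6: 12≤17, i=4, swap(4,6) ⇒ [6,5,15,13,12,23,20,7,14,22,17]
j=7: 7≤17, i=5, swap(5,7) ⇒ [6,5,15,13,12,7,20,23,14,22,17]
j=8: 14≤17, i=6, swap(6,8) ⇒ [6,5,15,13,12,7,14,23,20,22,17]
(after j=8) v = [6,5,15,13,12,7,14,23,20,22,17]

[6,5,15,13,12,7,14,23,20,22,17]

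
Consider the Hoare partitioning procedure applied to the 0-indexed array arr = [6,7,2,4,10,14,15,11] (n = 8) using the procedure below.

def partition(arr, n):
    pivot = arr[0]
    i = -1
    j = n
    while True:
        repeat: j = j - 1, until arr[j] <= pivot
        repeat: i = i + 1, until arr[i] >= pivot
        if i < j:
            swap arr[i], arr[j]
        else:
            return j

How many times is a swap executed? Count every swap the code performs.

pivot = arr[0] = 6; i = -1, j = 8
j→3 (arr[3]=4≤6), i→0 (arr[0]=6≥6); i<j, swap → [4,7,2,6,10,14,15,11]
j→2 (arr[2]=2≤6), i→1 (arr[1]=7≥6); i<j, swap → [4,2,7,6,10,14,15,11]
j→1, i→2; i≥j, return j=1. arr = [4,2,7,6,10,14,15,11]

2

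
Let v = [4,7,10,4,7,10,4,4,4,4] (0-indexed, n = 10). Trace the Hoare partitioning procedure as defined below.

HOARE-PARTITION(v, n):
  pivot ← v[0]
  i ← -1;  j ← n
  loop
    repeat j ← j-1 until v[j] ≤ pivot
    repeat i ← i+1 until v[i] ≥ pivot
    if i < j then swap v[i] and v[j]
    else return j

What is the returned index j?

3

pivot = v[0] = 4; i = -1, j = 10
j→9 (v[9]=4≤4), i→0 (v[0]=4≥4); i<j, swap → [4,7,10,4,7,10,4,4,4,4]
j→8 (v[8]=4≤4), i→1 (v[1]=7≥4); i<j, swap → [4,4,10,4,7,10,4,4,7,4]
j→7 (v[7]=4≤4), i→2 (v[2]=10≥4); i<j, swap → [4,4,4,4,7,10,4,10,7,4]
j→6 (v[6]=4≤4), i→3 (v[3]=4≥4); i<j, swap → [4,4,4,4,7,10,4,10,7,4]
j→3, i→4; i≥j, return j=3. v = [4,4,4,4,7,10,4,10,7,4]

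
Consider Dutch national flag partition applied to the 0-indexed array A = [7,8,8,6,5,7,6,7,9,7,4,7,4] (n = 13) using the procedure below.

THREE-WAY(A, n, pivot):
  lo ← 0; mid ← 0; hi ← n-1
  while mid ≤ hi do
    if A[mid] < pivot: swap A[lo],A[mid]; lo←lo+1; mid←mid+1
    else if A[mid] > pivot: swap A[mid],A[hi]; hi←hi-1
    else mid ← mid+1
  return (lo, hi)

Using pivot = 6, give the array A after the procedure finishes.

lo=0 mid=0 hi=12
7>6: swap(0,12), hi=11 ⇒ [4,8,8,6,5,7,6,7,9,7,4,7,7]
4<6: swap(0,0), lo=1 mid=1 ⇒ [4,8,8,6,5,7,6,7,9,7,4,7,7]
8>6: swap(1,11), hi=10 ⇒ [4,7,8,6,5,7,6,7,9,7,4,8,7]
7>6: swap(1,10), hi=9 ⇒ [4,4,8,6,5,7,6,7,9,7,7,8,7]
4<6: swap(1,1), lo=2 mid=2 ⇒ [4,4,8,6,5,7,6,7,9,7,7,8,7]
8>6: swap(2,9), hi=8 ⇒ [4,4,7,6,5,7,6,7,9,8,7,8,7]
7>6: swap(2,8), hi=7 ⇒ [4,4,9,6,5,7,6,7,7,8,7,8,7]
9>6: swap(2,7), hi=6 ⇒ [4,4,7,6,5,7,6,9,7,8,7,8,7]
7>6: swap(2,6), hi=5 ⇒ [4,4,6,6,5,7,7,9,7,8,7,8,7]
6=6: mid=3
6=6: mid=4
5<6: swap(2,4), lo=3 mid=5 ⇒ [4,4,5,6,6,7,7,9,7,8,7,8,7]
7>6: swap(5,5), hi=4 ⇒ [4,4,5,6,6,7,7,9,7,8,7,8,7]
done. lo=3 hi=4; A=[4,4,5,6,6,7,7,9,7,8,7,8,7]

[4,4,5,6,6,7,7,9,7,8,7,8,7]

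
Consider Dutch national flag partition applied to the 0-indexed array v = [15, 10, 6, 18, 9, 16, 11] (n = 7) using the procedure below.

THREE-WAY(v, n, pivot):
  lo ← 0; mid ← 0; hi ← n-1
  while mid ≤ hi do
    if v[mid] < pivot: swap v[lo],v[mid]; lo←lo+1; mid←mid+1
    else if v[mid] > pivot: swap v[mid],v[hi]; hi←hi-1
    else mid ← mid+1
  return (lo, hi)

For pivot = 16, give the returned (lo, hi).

(5, 5)

pivot = 16; lo=0, mid=0, hi=6
v[mid]=15<16: swap v[0],v[0]; lo=1,mid=1 → [15, 10, 6, 18, 9, 16, 11]
v[mid]=10<16: swap v[1],v[1]; lo=2,mid=2 → [15, 10, 6, 18, 9, 16, 11]
v[mid]=6<16: swap v[2],v[2]; lo=3,mid=3 → [15, 10, 6, 18, 9, 16, 11]
v[mid]=18>16: swap v[3],v[6]; hi=5 → [15, 10, 6, 11, 9, 16, 18]
v[mid]=11<16: swap v[3],v[3]; lo=4,mid=4 → [15, 10, 6, 11, 9, 16, 18]
v[mid]=9<16: swap v[4],v[4]; lo=5,mid=5 → [15, 10, 6, 11, 9, 16, 18]
v[mid]=16=16: mid=6
end: lo=5, hi=5; v = [15, 10, 6, 11, 9, 16, 18]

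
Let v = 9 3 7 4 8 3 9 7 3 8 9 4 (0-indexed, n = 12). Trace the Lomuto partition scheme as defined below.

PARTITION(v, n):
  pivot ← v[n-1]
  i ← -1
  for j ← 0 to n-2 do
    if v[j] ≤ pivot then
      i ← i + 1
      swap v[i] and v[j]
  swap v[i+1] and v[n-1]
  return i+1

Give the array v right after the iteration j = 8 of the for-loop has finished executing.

3 4 3 3 8 7 9 7 9 8 9 4

pivot = v[11] = 4; i = -1
j=0: v[0]=9 > 4 → no swap
j=1: v[1]=3 ≤ 4 → i=0, swap v[0],v[1] → 3 9 7 4 8 3 9 7 3 8 9 4
j=2: v[2]=7 > 4 → no swap
j=3: v[3]=4 ≤ 4 → i=1, swap v[1],v[3] → 3 4 7 9 8 3 9 7 3 8 9 4
j=4: v[4]=8 > 4 → no swap
j=5: v[5]=3 ≤ 4 → i=2, swap v[2],v[5] → 3 4 3 9 8 7 9 7 3 8 9 4
j=6: v[6]=9 > 4 → no swap
j=7: v[7]=7 > 4 → no swap
j=8: v[8]=3 ≤ 4 → i=3, swap v[3],v[8] → 3 4 3 3 8 7 9 7 9 8 9 4
(after j=8) v = 3 4 3 3 8 7 9 7 9 8 9 4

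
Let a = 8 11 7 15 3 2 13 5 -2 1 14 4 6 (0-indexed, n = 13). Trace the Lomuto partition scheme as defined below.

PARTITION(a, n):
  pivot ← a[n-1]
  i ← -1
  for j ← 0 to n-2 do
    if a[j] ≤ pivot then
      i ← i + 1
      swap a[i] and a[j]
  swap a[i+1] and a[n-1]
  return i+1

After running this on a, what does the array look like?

pivot=6, i=-1
j=0: 8>6, skip
j=1: 11>6, skip
j=2: 7>6, skip
j=3: 15>6, skip
j=4: 3≤6, i=0, swap(0,4) ⇒ 3 11 7 15 8 2 13 5 -2 1 14 4 6
j=5: 2≤6, i=1, swap(1,5) ⇒ 3 2 7 15 8 11 13 5 -2 1 14 4 6
j=6: 13>6, skip
j=7: 5≤6, i=2, swap(2,7) ⇒ 3 2 5 15 8 11 13 7 -2 1 14 4 6
j=8: -2≤6, i=3, swap(3,8) ⇒ 3 2 5 -2 8 11 13 7 15 1 14 4 6
j=9: 1≤6, i=4, swap(4,9) ⇒ 3 2 5 -2 1 11 13 7 15 8 14 4 6
j=10: 14>6, skip
j=11: 4≤6, i=5, swap(5,11) ⇒ 3 2 5 -2 1 4 13 7 15 8 14 11 6
swap(6,12) ⇒ 3 2 5 -2 1 4 6 7 15 8 14 11 13; return 6

3 2 5 -2 1 4 6 7 15 8 14 11 13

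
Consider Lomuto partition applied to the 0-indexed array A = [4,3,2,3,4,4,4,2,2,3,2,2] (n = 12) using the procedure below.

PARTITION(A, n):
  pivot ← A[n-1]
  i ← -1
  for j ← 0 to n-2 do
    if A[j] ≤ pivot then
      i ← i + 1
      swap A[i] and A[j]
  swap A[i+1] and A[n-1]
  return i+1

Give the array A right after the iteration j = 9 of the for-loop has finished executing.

[2,2,2,3,4,4,4,3,4,3,2,2]

pivot = A[11] = 2; i = -1
j=0: A[0]=4 > 2 → no swap
j=1: A[1]=3 > 2 → no swap
j=2: A[2]=2 ≤ 2 → i=0, swap A[0],A[2] → [2,3,4,3,4,4,4,2,2,3,2,2]
j=3: A[3]=3 > 2 → no swap
j=4: A[4]=4 > 2 → no swap
j=5: A[5]=4 > 2 → no swap
j=6: A[6]=4 > 2 → no swap
j=7: A[7]=2 ≤ 2 → i=1, swap A[1],A[7] → [2,2,4,3,4,4,4,3,2,3,2,2]
j=8: A[8]=2 ≤ 2 → i=2, swap A[2],A[8] → [2,2,2,3,4,4,4,3,4,3,2,2]
j=9: A[9]=3 > 2 → no swap
(after j=9) A = [2,2,2,3,4,4,4,3,4,3,2,2]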